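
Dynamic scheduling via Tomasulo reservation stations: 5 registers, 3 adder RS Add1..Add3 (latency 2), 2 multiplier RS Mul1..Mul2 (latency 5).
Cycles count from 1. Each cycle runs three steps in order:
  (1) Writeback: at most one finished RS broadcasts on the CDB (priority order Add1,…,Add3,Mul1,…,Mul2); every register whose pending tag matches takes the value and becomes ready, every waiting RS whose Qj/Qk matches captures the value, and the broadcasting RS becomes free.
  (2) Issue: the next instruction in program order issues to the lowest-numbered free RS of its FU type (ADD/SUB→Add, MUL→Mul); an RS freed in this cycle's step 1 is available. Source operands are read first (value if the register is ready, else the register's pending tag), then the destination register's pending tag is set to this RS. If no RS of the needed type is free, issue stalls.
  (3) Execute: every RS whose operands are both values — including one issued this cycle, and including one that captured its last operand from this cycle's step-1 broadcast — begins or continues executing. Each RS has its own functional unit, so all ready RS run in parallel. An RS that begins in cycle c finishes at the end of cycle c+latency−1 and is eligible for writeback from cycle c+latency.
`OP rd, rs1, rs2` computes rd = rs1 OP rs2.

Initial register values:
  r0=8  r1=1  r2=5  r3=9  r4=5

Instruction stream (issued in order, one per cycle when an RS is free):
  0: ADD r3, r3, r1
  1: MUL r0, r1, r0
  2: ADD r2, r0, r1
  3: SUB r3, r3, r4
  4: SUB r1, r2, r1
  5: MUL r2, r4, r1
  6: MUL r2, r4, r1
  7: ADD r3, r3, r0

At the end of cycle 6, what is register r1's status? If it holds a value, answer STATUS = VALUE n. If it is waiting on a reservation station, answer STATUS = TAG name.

STATUS = TAG Add3

  c1: issue ADD r3<-Add1  regs: r0:8,r1:1,r2:5,r3:Add1,r4:5
  c2: issue MUL r0<-Mul1  regs: r0:Mul1,r1:1,r2:5,r3:Add1,r4:5
  c3: CDB Add1=10; issue ADD r2<-Add1  regs: r0:Mul1,r1:1,r2:Add1,r3:10,r4:5
  c4: issue SUB r3<-Add2  regs: r0:Mul1,r1:1,r2:Add1,r3:Add2,r4:5
  c5: issue SUB r1<-Add3  regs: r0:Mul1,r1:Add3,r2:Add1,r3:Add2,r4:5
  c6: CDB Add2=5; issue MUL r2<-Mul2  regs: r0:Mul1,r1:Add3,r2:Mul2,r3:5,r4:5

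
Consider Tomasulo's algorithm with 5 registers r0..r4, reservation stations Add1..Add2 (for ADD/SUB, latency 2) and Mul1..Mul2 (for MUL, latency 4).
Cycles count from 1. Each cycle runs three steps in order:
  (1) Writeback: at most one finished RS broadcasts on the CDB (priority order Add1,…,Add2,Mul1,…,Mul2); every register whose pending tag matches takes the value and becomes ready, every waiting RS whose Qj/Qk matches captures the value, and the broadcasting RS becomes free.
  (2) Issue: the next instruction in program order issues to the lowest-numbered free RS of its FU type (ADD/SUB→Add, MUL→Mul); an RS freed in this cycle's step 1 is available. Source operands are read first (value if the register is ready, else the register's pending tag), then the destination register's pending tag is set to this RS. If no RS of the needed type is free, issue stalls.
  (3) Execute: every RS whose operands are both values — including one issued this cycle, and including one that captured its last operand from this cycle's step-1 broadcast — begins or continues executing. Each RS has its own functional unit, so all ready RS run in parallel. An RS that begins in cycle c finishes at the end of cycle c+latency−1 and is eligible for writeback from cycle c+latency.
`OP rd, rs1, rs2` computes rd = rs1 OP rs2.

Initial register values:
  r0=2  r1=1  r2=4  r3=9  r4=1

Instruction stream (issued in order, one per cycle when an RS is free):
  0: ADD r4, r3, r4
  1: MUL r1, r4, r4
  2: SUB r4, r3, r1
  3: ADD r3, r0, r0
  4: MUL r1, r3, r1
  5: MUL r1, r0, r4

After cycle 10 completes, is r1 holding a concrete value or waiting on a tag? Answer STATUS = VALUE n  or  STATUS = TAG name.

STATUS = TAG Mul1

  c1: issue ADD r4<-Add1  regs: r0:2,r1:1,r2:4,r3:9,r4:Add1
  c2: issue MUL r1<-Mul1  regs: r0:2,r1:Mul1,r2:4,r3:9,r4:Add1
  c3: CDB Add1=10; issue SUB r4<-Add1  regs: r0:2,r1:Mul1,r2:4,r3:9,r4:Add1
  c4: issue ADD r3<-Add2  regs: r0:2,r1:Mul1,r2:4,r3:Add2,r4:Add1
  c5: issue MUL r1<-Mul2  regs: r0:2,r1:Mul2,r2:4,r3:Add2,r4:Add1
  c6: CDB Add2=4; stall  regs: r0:2,r1:Mul2,r2:4,r3:4,r4:Add1
  c7: CDB Mul1=100; issue MUL r1<-Mul1  regs: r0:2,r1:Mul1,r2:4,r3:4,r4:Add1
  c8: -  regs: r0:2,r1:Mul1,r2:4,r3:4,r4:Add1
  c9: CDB Add1=-91  regs: r0:2,r1:Mul1,r2:4,r3:4,r4:-91
  c10: -  regs: r0:2,r1:Mul1,r2:4,r3:4,r4:-91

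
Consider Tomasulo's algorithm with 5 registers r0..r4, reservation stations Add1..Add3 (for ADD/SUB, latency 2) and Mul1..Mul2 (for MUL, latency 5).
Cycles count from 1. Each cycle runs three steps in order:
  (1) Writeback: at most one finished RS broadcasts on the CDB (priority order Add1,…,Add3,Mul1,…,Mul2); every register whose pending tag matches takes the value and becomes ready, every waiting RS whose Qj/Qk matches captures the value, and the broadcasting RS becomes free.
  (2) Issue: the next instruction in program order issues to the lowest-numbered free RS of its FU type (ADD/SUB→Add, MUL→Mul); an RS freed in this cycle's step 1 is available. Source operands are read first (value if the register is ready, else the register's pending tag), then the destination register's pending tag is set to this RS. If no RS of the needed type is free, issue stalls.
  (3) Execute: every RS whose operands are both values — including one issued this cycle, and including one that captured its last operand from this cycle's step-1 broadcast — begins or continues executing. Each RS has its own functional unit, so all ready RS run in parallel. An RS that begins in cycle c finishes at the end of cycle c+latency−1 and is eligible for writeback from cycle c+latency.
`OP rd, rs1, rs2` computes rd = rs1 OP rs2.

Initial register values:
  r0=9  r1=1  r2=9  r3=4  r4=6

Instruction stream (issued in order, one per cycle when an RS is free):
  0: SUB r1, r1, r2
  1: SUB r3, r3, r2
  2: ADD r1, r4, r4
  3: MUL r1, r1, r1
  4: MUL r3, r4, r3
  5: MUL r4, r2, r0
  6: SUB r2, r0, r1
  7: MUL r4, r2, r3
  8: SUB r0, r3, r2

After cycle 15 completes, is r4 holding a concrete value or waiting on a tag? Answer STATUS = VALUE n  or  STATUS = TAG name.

c1: issue SUB r1<-Add1 | r0:9,r1:Add1,r2:9,r3:4,r4:6
c2: issue SUB r3<-Add2 | r0:9,r1:Add1,r2:9,r3:Add2,r4:6
c3: CDB Add1=-8; issue ADD r1<-Add1 | r0:9,r1:Add1,r2:9,r3:Add2,r4:6
c4: CDB Add2=-5; issue MUL r1<-Mul1 | r0:9,r1:Mul1,r2:9,r3:-5,r4:6
c5: CDB Add1=12; issue MUL r3<-Mul2 | r0:9,r1:Mul1,r2:9,r3:Mul2,r4:6
c6: stall | r0:9,r1:Mul1,r2:9,r3:Mul2,r4:6
c7: stall | r0:9,r1:Mul1,r2:9,r3:Mul2,r4:6
c8: stall | r0:9,r1:Mul1,r2:9,r3:Mul2,r4:6
c9: stall | r0:9,r1:Mul1,r2:9,r3:Mul2,r4:6
c10: CDB Mul1=144; issue MUL r4<-Mul1 | r0:9,r1:144,r2:9,r3:Mul2,r4:Mul1
c11: CDB Mul2=-30; issue SUB r2<-Add1 | r0:9,r1:144,r2:Add1,r3:-30,r4:Mul1
c12: issue MUL r4<-Mul2 | r0:9,r1:144,r2:Add1,r3:-30,r4:Mul2
c13: CDB Add1=-135; issue SUB r0<-Add1 | r0:Add1,r1:144,r2:-135,r3:-30,r4:Mul2
c14: - | r0:Add1,r1:144,r2:-135,r3:-30,r4:Mul2
c15: CDB Add1=105 | r0:105,r1:144,r2:-135,r3:-30,r4:Mul2

STATUS = TAG Mul2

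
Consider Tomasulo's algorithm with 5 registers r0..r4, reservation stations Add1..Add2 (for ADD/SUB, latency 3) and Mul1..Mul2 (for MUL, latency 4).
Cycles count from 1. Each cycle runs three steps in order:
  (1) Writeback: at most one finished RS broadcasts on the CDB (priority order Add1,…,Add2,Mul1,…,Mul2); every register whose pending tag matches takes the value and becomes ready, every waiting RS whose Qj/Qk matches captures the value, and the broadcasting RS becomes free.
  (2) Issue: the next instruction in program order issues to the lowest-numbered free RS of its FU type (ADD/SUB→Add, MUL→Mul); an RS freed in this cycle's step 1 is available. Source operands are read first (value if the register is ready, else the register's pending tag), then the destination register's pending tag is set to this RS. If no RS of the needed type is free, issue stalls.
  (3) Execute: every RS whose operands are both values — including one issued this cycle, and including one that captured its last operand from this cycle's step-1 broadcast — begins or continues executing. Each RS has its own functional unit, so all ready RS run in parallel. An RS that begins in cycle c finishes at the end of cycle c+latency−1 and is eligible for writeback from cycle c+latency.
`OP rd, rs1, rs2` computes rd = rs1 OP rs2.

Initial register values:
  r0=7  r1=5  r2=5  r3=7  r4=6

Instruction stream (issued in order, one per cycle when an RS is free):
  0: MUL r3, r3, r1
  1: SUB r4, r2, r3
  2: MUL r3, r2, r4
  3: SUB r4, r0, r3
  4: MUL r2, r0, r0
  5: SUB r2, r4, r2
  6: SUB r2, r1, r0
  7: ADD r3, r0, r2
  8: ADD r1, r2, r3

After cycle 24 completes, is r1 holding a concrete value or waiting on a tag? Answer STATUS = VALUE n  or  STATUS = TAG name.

c1: issue MUL r3<-Mul1 | r0:7,r1:5,r2:5,r3:Mul1,r4:6
c2: issue SUB r4<-Add1 | r0:7,r1:5,r2:5,r3:Mul1,r4:Add1
c3: issue MUL r3<-Mul2 | r0:7,r1:5,r2:5,r3:Mul2,r4:Add1
c4: issue SUB r4<-Add2 | r0:7,r1:5,r2:5,r3:Mul2,r4:Add2
c5: CDB Mul1=35; issue MUL r2<-Mul1 | r0:7,r1:5,r2:Mul1,r3:Mul2,r4:Add2
c6: stall | r0:7,r1:5,r2:Mul1,r3:Mul2,r4:Add2
c7: stall | r0:7,r1:5,r2:Mul1,r3:Mul2,r4:Add2
c8: CDB Add1=-30; issue SUB r2<-Add1 | r0:7,r1:5,r2:Add1,r3:Mul2,r4:Add2
c9: CDB Mul1=49; stall | r0:7,r1:5,r2:Add1,r3:Mul2,r4:Add2
c10: stall | r0:7,r1:5,r2:Add1,r3:Mul2,r4:Add2
c11: stall | r0:7,r1:5,r2:Add1,r3:Mul2,r4:Add2
c12: CDB Mul2=-150; stall | r0:7,r1:5,r2:Add1,r3:-150,r4:Add2
c13: stall | r0:7,r1:5,r2:Add1,r3:-150,r4:Add2
c14: stall | r0:7,r1:5,r2:Add1,r3:-150,r4:Add2
c15: CDB Add2=157; issue SUB r2<-Add2 | r0:7,r1:5,r2:Add2,r3:-150,r4:157
c16: stall | r0:7,r1:5,r2:Add2,r3:-150,r4:157
c17: stall | r0:7,r1:5,r2:Add2,r3:-150,r4:157
c18: CDB Add1=108; issue ADD r3<-Add1 | r0:7,r1:5,r2:Add2,r3:Add1,r4:157
c19: CDB Add2=-2; issue ADD r1<-Add2 | r0:7,r1:Add2,r2:-2,r3:Add1,r4:157
c20: - | r0:7,r1:Add2,r2:-2,r3:Add1,r4:157
c21: - | r0:7,r1:Add2,r2:-2,r3:Add1,r4:157
c22: CDB Add1=5 | r0:7,r1:Add2,r2:-2,r3:5,r4:157
c23: - | r0:7,r1:Add2,r2:-2,r3:5,r4:157
c24: - | r0:7,r1:Add2,r2:-2,r3:5,r4:157

STATUS = TAG Add2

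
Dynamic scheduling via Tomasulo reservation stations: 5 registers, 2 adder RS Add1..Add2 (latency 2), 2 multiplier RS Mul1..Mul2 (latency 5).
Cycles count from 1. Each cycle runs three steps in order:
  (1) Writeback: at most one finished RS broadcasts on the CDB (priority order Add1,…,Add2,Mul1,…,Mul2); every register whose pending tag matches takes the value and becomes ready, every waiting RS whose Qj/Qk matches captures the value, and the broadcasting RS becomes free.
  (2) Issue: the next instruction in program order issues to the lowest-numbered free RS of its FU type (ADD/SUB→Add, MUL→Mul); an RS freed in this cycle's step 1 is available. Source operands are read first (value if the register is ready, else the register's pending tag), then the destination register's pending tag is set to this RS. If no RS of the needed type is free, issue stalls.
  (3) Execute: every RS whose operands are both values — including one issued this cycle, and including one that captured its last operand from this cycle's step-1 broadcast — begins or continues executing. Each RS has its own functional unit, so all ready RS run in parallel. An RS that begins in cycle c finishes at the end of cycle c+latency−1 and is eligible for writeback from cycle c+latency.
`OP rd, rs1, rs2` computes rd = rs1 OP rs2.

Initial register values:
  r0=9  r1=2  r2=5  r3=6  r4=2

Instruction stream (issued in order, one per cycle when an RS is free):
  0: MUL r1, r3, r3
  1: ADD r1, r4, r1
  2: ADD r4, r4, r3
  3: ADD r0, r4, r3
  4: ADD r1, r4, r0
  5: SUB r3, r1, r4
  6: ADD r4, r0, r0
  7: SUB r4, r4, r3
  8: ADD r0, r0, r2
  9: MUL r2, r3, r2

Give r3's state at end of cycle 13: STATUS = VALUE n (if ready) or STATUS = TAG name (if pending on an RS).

cycle 1: issue MUL r1<-Mul1 // r0:9,r1:Mul1,r2:5,r3:6,r4:2
cycle 2: issue ADD r1<-Add1 // r0:9,r1:Add1,r2:5,r3:6,r4:2
cycle 3: issue ADD r4<-Add2 // r0:9,r1:Add1,r2:5,r3:6,r4:Add2
cycle 4: stall // r0:9,r1:Add1,r2:5,r3:6,r4:Add2
cycle 5: CDB Add2=8; issue ADD r0<-Add2 // r0:Add2,r1:Add1,r2:5,r3:6,r4:8
cycle 6: CDB Mul1=36; stall // r0:Add2,r1:Add1,r2:5,r3:6,r4:8
cycle 7: CDB Add2=14; issue ADD r1<-Add2 // r0:14,r1:Add2,r2:5,r3:6,r4:8
cycle 8: CDB Add1=38; issue SUB r3<-Add1 // r0:14,r1:Add2,r2:5,r3:Add1,r4:8
cycle 9: CDB Add2=22; issue ADD r4<-Add2 // r0:14,r1:22,r2:5,r3:Add1,r4:Add2
cycle 10: stall // r0:14,r1:22,r2:5,r3:Add1,r4:Add2
cycle 11: CDB Add1=14; issue SUB r4<-Add1 // r0:14,r1:22,r2:5,r3:14,r4:Add1
cycle 12: CDB Add2=28; issue ADD r0<-Add2 // r0:Add2,r1:22,r2:5,r3:14,r4:Add1
cycle 13: issue MUL r2<-Mul1 // r0:Add2,r1:22,r2:Mul1,r3:14,r4:Add1

STATUS = VALUE 14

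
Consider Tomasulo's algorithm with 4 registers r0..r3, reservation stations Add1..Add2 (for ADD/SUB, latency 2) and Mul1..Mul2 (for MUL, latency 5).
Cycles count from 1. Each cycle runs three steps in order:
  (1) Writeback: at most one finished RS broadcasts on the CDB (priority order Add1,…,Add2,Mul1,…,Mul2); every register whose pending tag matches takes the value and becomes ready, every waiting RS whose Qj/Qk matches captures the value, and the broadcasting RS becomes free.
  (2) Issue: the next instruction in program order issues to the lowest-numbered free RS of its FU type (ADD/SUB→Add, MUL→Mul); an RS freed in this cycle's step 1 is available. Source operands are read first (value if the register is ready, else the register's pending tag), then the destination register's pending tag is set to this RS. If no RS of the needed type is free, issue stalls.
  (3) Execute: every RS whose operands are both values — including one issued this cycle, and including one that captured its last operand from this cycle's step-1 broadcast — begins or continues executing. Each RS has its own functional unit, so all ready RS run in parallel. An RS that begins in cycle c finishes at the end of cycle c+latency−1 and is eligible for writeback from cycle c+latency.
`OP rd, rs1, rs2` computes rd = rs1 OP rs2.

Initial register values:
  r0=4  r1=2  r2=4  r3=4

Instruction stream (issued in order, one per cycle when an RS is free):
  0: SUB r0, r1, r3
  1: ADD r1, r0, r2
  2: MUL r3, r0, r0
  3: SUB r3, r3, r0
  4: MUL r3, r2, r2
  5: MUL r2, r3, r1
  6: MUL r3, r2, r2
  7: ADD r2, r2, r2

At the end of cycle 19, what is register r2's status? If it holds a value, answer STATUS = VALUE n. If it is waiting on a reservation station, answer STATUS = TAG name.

cycle 1: issue SUB r0<-Add1 // r0:Add1,r1:2,r2:4,r3:4
cycle 2: issue ADD r1<-Add2 // r0:Add1,r1:Add2,r2:4,r3:4
cycle 3: CDB Add1=-2; issue MUL r3<-Mul1 // r0:-2,r1:Add2,r2:4,r3:Mul1
cycle 4: issue SUB r3<-Add1 // r0:-2,r1:Add2,r2:4,r3:Add1
cycle 5: CDB Add2=2; issue MUL r3<-Mul2 // r0:-2,r1:2,r2:4,r3:Mul2
cycle 6: stall // r0:-2,r1:2,r2:4,r3:Mul2
cycle 7: stall // r0:-2,r1:2,r2:4,r3:Mul2
cycle 8: CDB Mul1=4; issue MUL r2<-Mul1 // r0:-2,r1:2,r2:Mul1,r3:Mul2
cycle 9: stall // r0:-2,r1:2,r2:Mul1,r3:Mul2
cycle 10: CDB Add1=6; stall // r0:-2,r1:2,r2:Mul1,r3:Mul2
cycle 11: CDB Mul2=16; issue MUL r3<-Mul2 // r0:-2,r1:2,r2:Mul1,r3:Mul2
cycle 12: issue ADD r2<-Add1 // r0:-2,r1:2,r2:Add1,r3:Mul2
cycle 13: - // r0:-2,r1:2,r2:Add1,r3:Mul2
cycle 14: - // r0:-2,r1:2,r2:Add1,r3:Mul2
cycle 15: - // r0:-2,r1:2,r2:Add1,r3:Mul2
cycle 16: CDB Mul1=32 // r0:-2,r1:2,r2:Add1,r3:Mul2
cycle 17: - // r0:-2,r1:2,r2:Add1,r3:Mul2
cycle 18: CDB Add1=64 // r0:-2,r1:2,r2:64,r3:Mul2
cycle 19: - // r0:-2,r1:2,r2:64,r3:Mul2

STATUS = VALUE 64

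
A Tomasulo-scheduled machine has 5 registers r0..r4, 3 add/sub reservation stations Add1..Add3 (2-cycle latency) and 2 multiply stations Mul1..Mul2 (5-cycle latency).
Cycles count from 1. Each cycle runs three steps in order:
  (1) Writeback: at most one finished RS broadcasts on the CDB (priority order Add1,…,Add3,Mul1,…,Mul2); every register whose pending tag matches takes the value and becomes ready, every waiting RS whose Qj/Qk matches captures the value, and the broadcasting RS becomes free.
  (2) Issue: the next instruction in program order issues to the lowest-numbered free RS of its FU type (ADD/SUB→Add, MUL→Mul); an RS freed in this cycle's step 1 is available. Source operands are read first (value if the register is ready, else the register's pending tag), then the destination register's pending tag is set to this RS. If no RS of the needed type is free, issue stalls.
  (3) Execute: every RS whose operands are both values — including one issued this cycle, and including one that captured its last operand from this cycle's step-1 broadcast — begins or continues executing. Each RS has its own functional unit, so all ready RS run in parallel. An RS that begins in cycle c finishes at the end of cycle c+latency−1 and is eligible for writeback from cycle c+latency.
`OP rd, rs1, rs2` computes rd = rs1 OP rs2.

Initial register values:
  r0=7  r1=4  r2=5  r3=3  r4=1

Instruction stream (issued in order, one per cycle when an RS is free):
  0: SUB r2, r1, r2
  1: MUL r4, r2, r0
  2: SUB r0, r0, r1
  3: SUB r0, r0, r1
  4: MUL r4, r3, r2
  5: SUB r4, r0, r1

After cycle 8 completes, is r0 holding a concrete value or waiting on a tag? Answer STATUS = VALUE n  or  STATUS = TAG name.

c1: issue SUB r2<-Add1 | r0:7,r1:4,r2:Add1,r3:3,r4:1
c2: issue MUL r4<-Mul1 | r0:7,r1:4,r2:Add1,r3:3,r4:Mul1
c3: CDB Add1=-1; issue SUB r0<-Add1 | r0:Add1,r1:4,r2:-1,r3:3,r4:Mul1
c4: issue SUB r0<-Add2 | r0:Add2,r1:4,r2:-1,r3:3,r4:Mul1
c5: CDB Add1=3; issue MUL r4<-Mul2 | r0:Add2,r1:4,r2:-1,r3:3,r4:Mul2
c6: issue SUB r4<-Add1 | r0:Add2,r1:4,r2:-1,r3:3,r4:Add1
c7: CDB Add2=-1 | r0:-1,r1:4,r2:-1,r3:3,r4:Add1
c8: CDB Mul1=-7 | r0:-1,r1:4,r2:-1,r3:3,r4:Add1

STATUS = VALUE -1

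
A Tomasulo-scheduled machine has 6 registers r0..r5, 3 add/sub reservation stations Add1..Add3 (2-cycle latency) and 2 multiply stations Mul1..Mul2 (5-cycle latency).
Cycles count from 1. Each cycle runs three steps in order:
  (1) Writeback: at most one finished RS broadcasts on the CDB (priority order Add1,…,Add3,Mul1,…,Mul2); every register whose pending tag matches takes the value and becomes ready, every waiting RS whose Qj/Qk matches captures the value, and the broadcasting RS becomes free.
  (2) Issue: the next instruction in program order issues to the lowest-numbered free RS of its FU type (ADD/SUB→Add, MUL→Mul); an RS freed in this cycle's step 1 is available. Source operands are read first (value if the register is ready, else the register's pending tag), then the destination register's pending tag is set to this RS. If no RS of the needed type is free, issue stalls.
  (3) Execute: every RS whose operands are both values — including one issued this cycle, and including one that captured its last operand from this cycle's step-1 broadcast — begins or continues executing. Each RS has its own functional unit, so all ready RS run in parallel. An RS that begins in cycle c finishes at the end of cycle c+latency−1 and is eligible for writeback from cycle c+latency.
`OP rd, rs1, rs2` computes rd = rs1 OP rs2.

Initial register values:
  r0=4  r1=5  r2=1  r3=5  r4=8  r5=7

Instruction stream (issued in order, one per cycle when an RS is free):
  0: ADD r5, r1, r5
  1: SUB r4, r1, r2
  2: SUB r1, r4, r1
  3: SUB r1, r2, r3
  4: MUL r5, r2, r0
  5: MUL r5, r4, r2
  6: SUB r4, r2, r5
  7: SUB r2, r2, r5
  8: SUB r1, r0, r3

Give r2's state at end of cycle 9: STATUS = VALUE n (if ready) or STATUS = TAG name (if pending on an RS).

c1: issue ADD r5<-Add1 | r0:4,r1:5,r2:1,r3:5,r4:8,r5:Add1
c2: issue SUB r4<-Add2 | r0:4,r1:5,r2:1,r3:5,r4:Add2,r5:Add1
c3: CDB Add1=12; issue SUB r1<-Add1 | r0:4,r1:Add1,r2:1,r3:5,r4:Add2,r5:12
c4: CDB Add2=4; issue SUB r1<-Add2 | r0:4,r1:Add2,r2:1,r3:5,r4:4,r5:12
c5: issue MUL r5<-Mul1 | r0:4,r1:Add2,r2:1,r3:5,r4:4,r5:Mul1
c6: CDB Add1=-1; issue MUL r5<-Mul2 | r0:4,r1:Add2,r2:1,r3:5,r4:4,r5:Mul2
c7: CDB Add2=-4; issue SUB r4<-Add1 | r0:4,r1:-4,r2:1,r3:5,r4:Add1,r5:Mul2
c8: issue SUB r2<-Add2 | r0:4,r1:-4,r2:Add2,r3:5,r4:Add1,r5:Mul2
c9: issue SUB r1<-Add3 | r0:4,r1:Add3,r2:Add2,r3:5,r4:Add1,r5:Mul2

STATUS = TAG Add2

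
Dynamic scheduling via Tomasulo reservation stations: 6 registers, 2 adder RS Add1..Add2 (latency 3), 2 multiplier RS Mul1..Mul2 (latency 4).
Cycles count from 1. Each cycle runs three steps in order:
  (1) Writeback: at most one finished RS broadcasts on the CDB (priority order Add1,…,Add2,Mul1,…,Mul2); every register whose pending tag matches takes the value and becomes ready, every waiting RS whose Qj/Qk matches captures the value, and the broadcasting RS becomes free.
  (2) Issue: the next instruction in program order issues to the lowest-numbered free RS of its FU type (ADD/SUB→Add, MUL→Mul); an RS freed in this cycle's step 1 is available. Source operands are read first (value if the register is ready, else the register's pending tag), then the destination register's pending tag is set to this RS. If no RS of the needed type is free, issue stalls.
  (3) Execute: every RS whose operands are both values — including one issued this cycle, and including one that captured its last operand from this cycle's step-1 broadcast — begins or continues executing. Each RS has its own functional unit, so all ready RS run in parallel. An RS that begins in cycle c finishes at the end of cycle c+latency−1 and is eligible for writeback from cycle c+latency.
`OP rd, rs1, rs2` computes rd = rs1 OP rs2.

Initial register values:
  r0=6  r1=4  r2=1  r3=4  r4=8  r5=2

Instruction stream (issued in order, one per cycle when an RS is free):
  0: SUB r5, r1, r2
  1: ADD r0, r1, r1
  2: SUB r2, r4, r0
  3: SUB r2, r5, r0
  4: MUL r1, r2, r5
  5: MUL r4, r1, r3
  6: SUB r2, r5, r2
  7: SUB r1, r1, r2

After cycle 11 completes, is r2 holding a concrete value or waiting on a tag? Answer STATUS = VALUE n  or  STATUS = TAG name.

c1: issue SUB r5<-Add1 | r0:6,r1:4,r2:1,r3:4,r4:8,r5:Add1
c2: issue ADD r0<-Add2 | r0:Add2,r1:4,r2:1,r3:4,r4:8,r5:Add1
c3: stall | r0:Add2,r1:4,r2:1,r3:4,r4:8,r5:Add1
c4: CDB Add1=3; issue SUB r2<-Add1 | r0:Add2,r1:4,r2:Add1,r3:4,r4:8,r5:3
c5: CDB Add2=8; issue SUB r2<-Add2 | r0:8,r1:4,r2:Add2,r3:4,r4:8,r5:3
c6: issue MUL r1<-Mul1 | r0:8,r1:Mul1,r2:Add2,r3:4,r4:8,r5:3
c7: issue MUL r4<-Mul2 | r0:8,r1:Mul1,r2:Add2,r3:4,r4:Mul2,r5:3
c8: CDB Add1=0; issue SUB r2<-Add1 | r0:8,r1:Mul1,r2:Add1,r3:4,r4:Mul2,r5:3
c9: CDB Add2=-5; issue SUB r1<-Add2 | r0:8,r1:Add2,r2:Add1,r3:4,r4:Mul2,r5:3
c10: - | r0:8,r1:Add2,r2:Add1,r3:4,r4:Mul2,r5:3
c11: - | r0:8,r1:Add2,r2:Add1,r3:4,r4:Mul2,r5:3

STATUS = TAG Add1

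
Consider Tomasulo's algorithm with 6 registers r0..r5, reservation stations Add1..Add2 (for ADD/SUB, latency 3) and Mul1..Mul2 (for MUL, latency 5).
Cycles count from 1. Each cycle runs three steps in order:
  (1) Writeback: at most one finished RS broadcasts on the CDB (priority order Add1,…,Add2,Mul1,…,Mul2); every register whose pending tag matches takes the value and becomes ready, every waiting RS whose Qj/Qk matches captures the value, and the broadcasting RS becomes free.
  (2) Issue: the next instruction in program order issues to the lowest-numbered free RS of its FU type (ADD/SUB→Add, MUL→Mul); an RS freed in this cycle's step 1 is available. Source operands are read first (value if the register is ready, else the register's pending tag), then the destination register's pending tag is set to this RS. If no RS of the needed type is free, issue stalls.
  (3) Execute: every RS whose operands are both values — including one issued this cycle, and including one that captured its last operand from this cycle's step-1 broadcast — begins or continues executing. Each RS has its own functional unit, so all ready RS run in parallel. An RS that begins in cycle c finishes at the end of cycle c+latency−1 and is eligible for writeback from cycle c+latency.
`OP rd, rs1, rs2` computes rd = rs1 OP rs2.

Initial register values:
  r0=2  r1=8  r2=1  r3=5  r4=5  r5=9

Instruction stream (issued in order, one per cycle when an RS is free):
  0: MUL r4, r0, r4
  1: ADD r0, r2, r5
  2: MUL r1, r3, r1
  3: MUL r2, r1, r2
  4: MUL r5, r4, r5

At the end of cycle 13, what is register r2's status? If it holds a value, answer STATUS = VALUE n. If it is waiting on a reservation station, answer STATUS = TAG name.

STATUS = VALUE 40

  c1: issue MUL r4<-Mul1  regs: r0:2,r1:8,r2:1,r3:5,r4:Mul1,r5:9
  c2: issue ADD r0<-Add1  regs: r0:Add1,r1:8,r2:1,r3:5,r4:Mul1,r5:9
  c3: issue MUL r1<-Mul2  regs: r0:Add1,r1:Mul2,r2:1,r3:5,r4:Mul1,r5:9
  c4: stall  regs: r0:Add1,r1:Mul2,r2:1,r3:5,r4:Mul1,r5:9
  c5: CDB Add1=10; stall  regs: r0:10,r1:Mul2,r2:1,r3:5,r4:Mul1,r5:9
  c6: CDB Mul1=10; issue MUL r2<-Mul1  regs: r0:10,r1:Mul2,r2:Mul1,r3:5,r4:10,r5:9
  c7: stall  regs: r0:10,r1:Mul2,r2:Mul1,r3:5,r4:10,r5:9
  c8: CDB Mul2=40; issue MUL r5<-Mul2  regs: r0:10,r1:40,r2:Mul1,r3:5,r4:10,r5:Mul2
  c9: -  regs: r0:10,r1:40,r2:Mul1,r3:5,r4:10,r5:Mul2
  c10: -  regs: r0:10,r1:40,r2:Mul1,r3:5,r4:10,r5:Mul2
  c11: -  regs: r0:10,r1:40,r2:Mul1,r3:5,r4:10,r5:Mul2
  c12: -  regs: r0:10,r1:40,r2:Mul1,r3:5,r4:10,r5:Mul2
  c13: CDB Mul1=40  regs: r0:10,r1:40,r2:40,r3:5,r4:10,r5:Mul2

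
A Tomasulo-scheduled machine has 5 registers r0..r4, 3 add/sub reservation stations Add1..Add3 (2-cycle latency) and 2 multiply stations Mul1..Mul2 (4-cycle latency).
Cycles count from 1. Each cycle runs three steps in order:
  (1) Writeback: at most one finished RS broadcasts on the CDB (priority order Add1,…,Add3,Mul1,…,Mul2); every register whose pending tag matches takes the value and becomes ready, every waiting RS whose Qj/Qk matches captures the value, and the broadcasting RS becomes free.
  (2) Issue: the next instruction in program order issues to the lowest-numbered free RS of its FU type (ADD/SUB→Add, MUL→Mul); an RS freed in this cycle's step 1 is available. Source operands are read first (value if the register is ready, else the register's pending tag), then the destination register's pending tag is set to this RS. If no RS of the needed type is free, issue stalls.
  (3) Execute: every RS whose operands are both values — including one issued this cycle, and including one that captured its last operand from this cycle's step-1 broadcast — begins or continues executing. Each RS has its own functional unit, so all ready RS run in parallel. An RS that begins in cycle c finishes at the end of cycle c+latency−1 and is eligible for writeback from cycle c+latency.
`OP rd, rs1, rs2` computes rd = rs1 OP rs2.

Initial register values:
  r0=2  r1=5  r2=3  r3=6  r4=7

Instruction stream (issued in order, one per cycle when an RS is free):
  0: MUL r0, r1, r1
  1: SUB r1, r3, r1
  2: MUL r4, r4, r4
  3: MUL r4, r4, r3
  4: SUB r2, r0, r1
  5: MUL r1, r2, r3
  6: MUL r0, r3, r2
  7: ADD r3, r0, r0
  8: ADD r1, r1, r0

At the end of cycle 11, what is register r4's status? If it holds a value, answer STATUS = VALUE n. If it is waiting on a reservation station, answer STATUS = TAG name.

  c1: issue MUL r0<-Mul1  regs: r0:Mul1,r1:5,r2:3,r3:6,r4:7
  c2: issue SUB r1<-Add1  regs: r0:Mul1,r1:Add1,r2:3,r3:6,r4:7
  c3: issue MUL r4<-Mul2  regs: r0:Mul1,r1:Add1,r2:3,r3:6,r4:Mul2
  c4: CDB Add1=1; stall  regs: r0:Mul1,r1:1,r2:3,r3:6,r4:Mul2
  c5: CDB Mul1=25; issue MUL r4<-Mul1  regs: r0:25,r1:1,r2:3,r3:6,r4:Mul1
  c6: issue SUB r2<-Add1  regs: r0:25,r1:1,r2:Add1,r3:6,r4:Mul1
  c7: CDB Mul2=49; issue MUL r1<-Mul2  regs: r0:25,r1:Mul2,r2:Add1,r3:6,r4:Mul1
  c8: CDB Add1=24; stall  regs: r0:25,r1:Mul2,r2:24,r3:6,r4:Mul1
  c9: stall  regs: r0:25,r1:Mul2,r2:24,r3:6,r4:Mul1
  c10: stall  regs: r0:25,r1:Mul2,r2:24,r3:6,r4:Mul1
  c11: CDB Mul1=294; issue MUL r0<-Mul1  regs: r0:Mul1,r1:Mul2,r2:24,r3:6,r4:294

STATUS = VALUE 294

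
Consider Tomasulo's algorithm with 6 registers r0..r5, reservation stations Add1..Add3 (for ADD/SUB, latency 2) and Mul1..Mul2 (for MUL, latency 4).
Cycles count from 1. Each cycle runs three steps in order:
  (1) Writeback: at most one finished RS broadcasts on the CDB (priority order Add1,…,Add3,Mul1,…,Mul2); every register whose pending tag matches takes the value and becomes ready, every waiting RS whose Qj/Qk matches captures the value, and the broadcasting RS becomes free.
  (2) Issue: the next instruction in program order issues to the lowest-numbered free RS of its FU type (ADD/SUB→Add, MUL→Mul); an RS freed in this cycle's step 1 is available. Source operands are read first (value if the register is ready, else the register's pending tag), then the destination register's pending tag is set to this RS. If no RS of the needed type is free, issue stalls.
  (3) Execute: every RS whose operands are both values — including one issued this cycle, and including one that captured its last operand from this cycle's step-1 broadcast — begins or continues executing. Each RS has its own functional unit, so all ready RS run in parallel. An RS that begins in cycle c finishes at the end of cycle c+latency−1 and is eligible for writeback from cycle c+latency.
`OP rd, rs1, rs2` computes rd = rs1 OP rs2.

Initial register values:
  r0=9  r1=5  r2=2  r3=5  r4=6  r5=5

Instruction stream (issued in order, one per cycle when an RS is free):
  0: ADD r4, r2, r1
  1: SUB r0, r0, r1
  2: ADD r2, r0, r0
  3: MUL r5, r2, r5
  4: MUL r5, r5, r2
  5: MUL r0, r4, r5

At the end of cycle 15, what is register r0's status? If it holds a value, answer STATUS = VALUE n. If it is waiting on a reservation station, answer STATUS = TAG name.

STATUS = TAG Mul1

  c1: issue ADD r4<-Add1  regs: r0:9,r1:5,r2:2,r3:5,r4:Add1,r5:5
  c2: issue SUB r0<-Add2  regs: r0:Add2,r1:5,r2:2,r3:5,r4:Add1,r5:5
  c3: CDB Add1=7; issue ADD r2<-Add1  regs: r0:Add2,r1:5,r2:Add1,r3:5,r4:7,r5:5
  c4: CDB Add2=4; issue MUL r5<-Mul1  regs: r0:4,r1:5,r2:Add1,r3:5,r4:7,r5:Mul1
  c5: issue MUL r5<-Mul2  regs: r0:4,r1:5,r2:Add1,r3:5,r4:7,r5:Mul2
  c6: CDB Add1=8; stall  regs: r0:4,r1:5,r2:8,r3:5,r4:7,r5:Mul2
  c7: stall  regs: r0:4,r1:5,r2:8,r3:5,r4:7,r5:Mul2
  c8: stall  regs: r0:4,r1:5,r2:8,r3:5,r4:7,r5:Mul2
  c9: stall  regs: r0:4,r1:5,r2:8,r3:5,r4:7,r5:Mul2
  c10: CDB Mul1=40; issue MUL r0<-Mul1  regs: r0:Mul1,r1:5,r2:8,r3:5,r4:7,r5:Mul2
  c11: -  regs: r0:Mul1,r1:5,r2:8,r3:5,r4:7,r5:Mul2
  c12: -  regs: r0:Mul1,r1:5,r2:8,r3:5,r4:7,r5:Mul2
  c13: -  regs: r0:Mul1,r1:5,r2:8,r3:5,r4:7,r5:Mul2
  c14: CDB Mul2=320  regs: r0:Mul1,r1:5,r2:8,r3:5,r4:7,r5:320
  c15: -  regs: r0:Mul1,r1:5,r2:8,r3:5,r4:7,r5:320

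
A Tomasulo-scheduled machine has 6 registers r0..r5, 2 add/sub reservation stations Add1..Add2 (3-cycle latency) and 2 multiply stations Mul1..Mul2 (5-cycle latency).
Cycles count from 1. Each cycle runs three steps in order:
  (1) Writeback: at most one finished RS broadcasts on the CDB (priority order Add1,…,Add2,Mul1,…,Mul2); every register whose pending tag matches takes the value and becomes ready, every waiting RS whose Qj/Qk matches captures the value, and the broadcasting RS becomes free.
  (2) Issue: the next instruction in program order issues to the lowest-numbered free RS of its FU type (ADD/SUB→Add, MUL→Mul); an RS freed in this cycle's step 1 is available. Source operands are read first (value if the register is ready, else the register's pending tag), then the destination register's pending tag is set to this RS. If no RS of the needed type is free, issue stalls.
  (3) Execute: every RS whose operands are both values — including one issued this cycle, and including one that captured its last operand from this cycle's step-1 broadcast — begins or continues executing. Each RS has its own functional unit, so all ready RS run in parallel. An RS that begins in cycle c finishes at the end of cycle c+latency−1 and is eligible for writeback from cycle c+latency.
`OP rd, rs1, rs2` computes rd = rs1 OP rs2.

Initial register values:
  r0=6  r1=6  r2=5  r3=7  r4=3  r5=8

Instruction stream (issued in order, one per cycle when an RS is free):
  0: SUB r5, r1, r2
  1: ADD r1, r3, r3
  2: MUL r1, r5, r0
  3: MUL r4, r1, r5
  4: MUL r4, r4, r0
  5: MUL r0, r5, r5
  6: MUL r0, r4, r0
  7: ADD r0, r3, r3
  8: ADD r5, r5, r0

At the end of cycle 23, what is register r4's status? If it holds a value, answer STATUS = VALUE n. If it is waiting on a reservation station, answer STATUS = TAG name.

c1: issue SUB r5<-Add1 | r0:6,r1:6,r2:5,r3:7,r4:3,r5:Add1
c2: issue ADD r1<-Add2 | r0:6,r1:Add2,r2:5,r3:7,r4:3,r5:Add1
c3: issue MUL r1<-Mul1 | r0:6,r1:Mul1,r2:5,r3:7,r4:3,r5:Add1
c4: CDB Add1=1; issue MUL r4<-Mul2 | r0:6,r1:Mul1,r2:5,r3:7,r4:Mul2,r5:1
c5: CDB Add2=14; stall | r0:6,r1:Mul1,r2:5,r3:7,r4:Mul2,r5:1
c6: stall | r0:6,r1:Mul1,r2:5,r3:7,r4:Mul2,r5:1
c7: stall | r0:6,r1:Mul1,r2:5,r3:7,r4:Mul2,r5:1
c8: stall | r0:6,r1:Mul1,r2:5,r3:7,r4:Mul2,r5:1
c9: CDB Mul1=6; issue MUL r4<-Mul1 | r0:6,r1:6,r2:5,r3:7,r4:Mul1,r5:1
c10: stall | r0:6,r1:6,r2:5,r3:7,r4:Mul1,r5:1
c11: stall | r0:6,r1:6,r2:5,r3:7,r4:Mul1,r5:1
c12: stall | r0:6,r1:6,r2:5,r3:7,r4:Mul1,r5:1
c13: stall | r0:6,r1:6,r2:5,r3:7,r4:Mul1,r5:1
c14: CDB Mul2=6; issue MUL r0<-Mul2 | r0:Mul2,r1:6,r2:5,r3:7,r4:Mul1,r5:1
c15: stall | r0:Mul2,r1:6,r2:5,r3:7,r4:Mul1,r5:1
c16: stall | r0:Mul2,r1:6,r2:5,r3:7,r4:Mul1,r5:1
c17: stall | r0:Mul2,r1:6,r2:5,r3:7,r4:Mul1,r5:1
c18: stall | r0:Mul2,r1:6,r2:5,r3:7,r4:Mul1,r5:1
c19: CDB Mul1=36; issue MUL r0<-Mul1 | r0:Mul1,r1:6,r2:5,r3:7,r4:36,r5:1
c20: CDB Mul2=1; issue ADD r0<-Add1 | r0:Add1,r1:6,r2:5,r3:7,r4:36,r5:1
c21: issue ADD r5<-Add2 | r0:Add1,r1:6,r2:5,r3:7,r4:36,r5:Add2
c22: - | r0:Add1,r1:6,r2:5,r3:7,r4:36,r5:Add2
c23: CDB Add1=14 | r0:14,r1:6,r2:5,r3:7,r4:36,r5:Add2

STATUS = VALUE 36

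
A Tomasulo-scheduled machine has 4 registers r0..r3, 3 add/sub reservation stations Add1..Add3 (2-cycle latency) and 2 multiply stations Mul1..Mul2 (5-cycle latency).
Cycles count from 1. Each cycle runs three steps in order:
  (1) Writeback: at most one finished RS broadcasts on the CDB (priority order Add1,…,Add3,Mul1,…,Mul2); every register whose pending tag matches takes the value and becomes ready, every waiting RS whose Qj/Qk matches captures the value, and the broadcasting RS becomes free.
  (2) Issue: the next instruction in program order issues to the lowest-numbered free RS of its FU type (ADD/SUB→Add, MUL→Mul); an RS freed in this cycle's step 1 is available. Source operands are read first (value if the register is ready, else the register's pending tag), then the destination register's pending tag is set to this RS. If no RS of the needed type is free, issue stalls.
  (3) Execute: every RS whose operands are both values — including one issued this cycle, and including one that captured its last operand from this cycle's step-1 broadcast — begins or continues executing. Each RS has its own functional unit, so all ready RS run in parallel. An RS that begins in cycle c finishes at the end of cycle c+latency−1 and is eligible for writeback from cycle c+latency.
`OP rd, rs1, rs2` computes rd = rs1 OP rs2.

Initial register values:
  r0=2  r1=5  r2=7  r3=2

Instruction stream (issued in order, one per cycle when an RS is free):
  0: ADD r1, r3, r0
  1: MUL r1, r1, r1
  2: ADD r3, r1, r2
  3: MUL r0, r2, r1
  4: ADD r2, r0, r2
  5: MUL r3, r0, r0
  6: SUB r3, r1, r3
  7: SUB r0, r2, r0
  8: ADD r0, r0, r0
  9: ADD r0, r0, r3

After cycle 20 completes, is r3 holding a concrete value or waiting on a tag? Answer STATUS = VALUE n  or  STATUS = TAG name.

cycle 1: issue ADD r1<-Add1 // r0:2,r1:Add1,r2:7,r3:2
cycle 2: issue MUL r1<-Mul1 // r0:2,r1:Mul1,r2:7,r3:2
cycle 3: CDB Add1=4; issue ADD r3<-Add1 // r0:2,r1:Mul1,r2:7,r3:Add1
cycle 4: issue MUL r0<-Mul2 // r0:Mul2,r1:Mul1,r2:7,r3:Add1
cycle 5: issue ADD r2<-Add2 // r0:Mul2,r1:Mul1,r2:Add2,r3:Add1
cycle 6: stall // r0:Mul2,r1:Mul1,r2:Add2,r3:Add1
cycle 7: stall // r0:Mul2,r1:Mul1,r2:Add2,r3:Add1
cycle 8: CDB Mul1=16; issue MUL r3<-Mul1 // r0:Mul2,r1:16,r2:Add2,r3:Mul1
cycle 9: issue SUB r3<-Add3 // r0:Mul2,r1:16,r2:Add2,r3:Add3
cycle 10: CDB Add1=23; issue SUB r0<-Add1 // r0:Add1,r1:16,r2:Add2,r3:Add3
cycle 11: stall // r0:Add1,r1:16,r2:Add2,r3:Add3
cycle 12: stall // r0:Add1,r1:16,r2:Add2,r3:Add3
cycle 13: CDB Mul2=112; stall // r0:Add1,r1:16,r2:Add2,r3:Add3
cycle 14: stall // r0:Add1,r1:16,r2:Add2,r3:Add3
cycle 15: CDB Add2=119; issue ADD r0<-Add2 // r0:Add2,r1:16,r2:119,r3:Add3
cycle 16: stall // r0:Add2,r1:16,r2:119,r3:Add3
cycle 17: CDB Add1=7; issue ADD r0<-Add1 // r0:Add1,r1:16,r2:119,r3:Add3
cycle 18: CDB Mul1=12544 // r0:Add1,r1:16,r2:119,r3:Add3
cycle 19: CDB Add2=14 // r0:Add1,r1:16,r2:119,r3:Add3
cycle 20: CDB Add3=-12528 // r0:Add1,r1:16,r2:119,r3:-12528

STATUS = VALUE -12528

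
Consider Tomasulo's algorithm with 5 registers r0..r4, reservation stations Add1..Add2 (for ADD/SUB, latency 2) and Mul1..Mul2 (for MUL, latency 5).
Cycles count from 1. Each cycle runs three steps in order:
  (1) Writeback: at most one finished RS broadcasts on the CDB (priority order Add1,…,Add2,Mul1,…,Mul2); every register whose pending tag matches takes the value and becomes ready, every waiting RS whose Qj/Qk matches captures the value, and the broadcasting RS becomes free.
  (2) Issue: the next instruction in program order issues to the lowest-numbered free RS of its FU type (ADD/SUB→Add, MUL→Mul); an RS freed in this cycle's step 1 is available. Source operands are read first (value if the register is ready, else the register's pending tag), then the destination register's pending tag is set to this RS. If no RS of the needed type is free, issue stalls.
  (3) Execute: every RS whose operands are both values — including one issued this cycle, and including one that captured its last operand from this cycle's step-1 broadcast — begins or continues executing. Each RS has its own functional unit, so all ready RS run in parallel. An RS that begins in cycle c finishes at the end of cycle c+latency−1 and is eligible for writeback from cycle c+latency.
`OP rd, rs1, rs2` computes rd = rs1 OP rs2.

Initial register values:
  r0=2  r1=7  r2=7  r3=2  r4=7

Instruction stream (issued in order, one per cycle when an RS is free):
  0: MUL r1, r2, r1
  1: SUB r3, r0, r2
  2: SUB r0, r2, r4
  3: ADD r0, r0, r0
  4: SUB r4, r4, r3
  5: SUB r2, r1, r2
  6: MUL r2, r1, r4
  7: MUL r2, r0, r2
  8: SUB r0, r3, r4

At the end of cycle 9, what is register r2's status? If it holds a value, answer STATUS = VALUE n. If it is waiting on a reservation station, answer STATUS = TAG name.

STATUS = TAG Mul2

c1: issue MUL r1<-Mul1 | r0:2,r1:Mul1,r2:7,r3:2,r4:7
c2: issue SUB r3<-Add1 | r0:2,r1:Mul1,r2:7,r3:Add1,r4:7
c3: issue SUB r0<-Add2 | r0:Add2,r1:Mul1,r2:7,r3:Add1,r4:7
c4: CDB Add1=-5; issue ADD r0<-Add1 | r0:Add1,r1:Mul1,r2:7,r3:-5,r4:7
c5: CDB Add2=0; issue SUB r4<-Add2 | r0:Add1,r1:Mul1,r2:7,r3:-5,r4:Add2
c6: CDB Mul1=49; stall | r0:Add1,r1:49,r2:7,r3:-5,r4:Add2
c7: CDB Add1=0; issue SUB r2<-Add1 | r0:0,r1:49,r2:Add1,r3:-5,r4:Add2
c8: CDB Add2=12; issue MUL r2<-Mul1 | r0:0,r1:49,r2:Mul1,r3:-5,r4:12
c9: CDB Add1=42; issue MUL r2<-Mul2 | r0:0,r1:49,r2:Mul2,r3:-5,r4:12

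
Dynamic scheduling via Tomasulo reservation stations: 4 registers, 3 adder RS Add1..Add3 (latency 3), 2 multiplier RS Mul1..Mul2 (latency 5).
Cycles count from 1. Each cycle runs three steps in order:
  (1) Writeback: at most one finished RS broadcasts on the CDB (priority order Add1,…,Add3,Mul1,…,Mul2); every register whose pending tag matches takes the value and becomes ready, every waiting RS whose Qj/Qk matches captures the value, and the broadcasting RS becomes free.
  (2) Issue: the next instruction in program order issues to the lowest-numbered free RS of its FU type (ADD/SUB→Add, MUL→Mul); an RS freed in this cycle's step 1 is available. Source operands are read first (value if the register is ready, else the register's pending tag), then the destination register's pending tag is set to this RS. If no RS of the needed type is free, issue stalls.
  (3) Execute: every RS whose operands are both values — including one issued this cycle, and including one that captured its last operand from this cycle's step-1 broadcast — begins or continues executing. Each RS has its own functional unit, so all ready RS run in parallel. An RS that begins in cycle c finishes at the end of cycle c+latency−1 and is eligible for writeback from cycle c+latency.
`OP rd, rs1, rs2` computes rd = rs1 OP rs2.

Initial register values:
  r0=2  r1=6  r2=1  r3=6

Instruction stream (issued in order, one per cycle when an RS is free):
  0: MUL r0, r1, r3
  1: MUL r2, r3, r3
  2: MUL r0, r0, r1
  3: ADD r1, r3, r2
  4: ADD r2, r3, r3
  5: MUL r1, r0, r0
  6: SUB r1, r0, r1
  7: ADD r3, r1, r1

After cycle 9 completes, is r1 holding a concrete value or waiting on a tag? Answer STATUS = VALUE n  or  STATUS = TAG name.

c1: issue MUL r0<-Mul1 | r0:Mul1,r1:6,r2:1,r3:6
c2: issue MUL r2<-Mul2 | r0:Mul1,r1:6,r2:Mul2,r3:6
c3: stall | r0:Mul1,r1:6,r2:Mul2,r3:6
c4: stall | r0:Mul1,r1:6,r2:Mul2,r3:6
c5: stall | r0:Mul1,r1:6,r2:Mul2,r3:6
c6: CDB Mul1=36; issue MUL r0<-Mul1 | r0:Mul1,r1:6,r2:Mul2,r3:6
c7: CDB Mul2=36; issue ADD r1<-Add1 | r0:Mul1,r1:Add1,r2:36,r3:6
c8: issue ADD r2<-Add2 | r0:Mul1,r1:Add1,r2:Add2,r3:6
c9: issue MUL r1<-Mul2 | r0:Mul1,r1:Mul2,r2:Add2,r3:6

STATUS = TAG Mul2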